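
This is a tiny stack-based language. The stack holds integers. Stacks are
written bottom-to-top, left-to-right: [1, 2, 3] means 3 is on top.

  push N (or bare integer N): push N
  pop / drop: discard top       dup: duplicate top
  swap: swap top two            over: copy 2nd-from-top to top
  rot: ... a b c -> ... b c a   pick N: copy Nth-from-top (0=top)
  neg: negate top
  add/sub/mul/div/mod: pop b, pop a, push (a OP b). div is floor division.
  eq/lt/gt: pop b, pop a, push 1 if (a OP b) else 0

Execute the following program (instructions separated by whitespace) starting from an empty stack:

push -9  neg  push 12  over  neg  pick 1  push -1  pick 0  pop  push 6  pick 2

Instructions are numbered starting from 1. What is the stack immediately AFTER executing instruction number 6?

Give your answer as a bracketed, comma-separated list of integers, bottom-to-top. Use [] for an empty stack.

Step 1 ('push -9'): [-9]
Step 2 ('neg'): [9]
Step 3 ('push 12'): [9, 12]
Step 4 ('over'): [9, 12, 9]
Step 5 ('neg'): [9, 12, -9]
Step 6 ('pick 1'): [9, 12, -9, 12]

Answer: [9, 12, -9, 12]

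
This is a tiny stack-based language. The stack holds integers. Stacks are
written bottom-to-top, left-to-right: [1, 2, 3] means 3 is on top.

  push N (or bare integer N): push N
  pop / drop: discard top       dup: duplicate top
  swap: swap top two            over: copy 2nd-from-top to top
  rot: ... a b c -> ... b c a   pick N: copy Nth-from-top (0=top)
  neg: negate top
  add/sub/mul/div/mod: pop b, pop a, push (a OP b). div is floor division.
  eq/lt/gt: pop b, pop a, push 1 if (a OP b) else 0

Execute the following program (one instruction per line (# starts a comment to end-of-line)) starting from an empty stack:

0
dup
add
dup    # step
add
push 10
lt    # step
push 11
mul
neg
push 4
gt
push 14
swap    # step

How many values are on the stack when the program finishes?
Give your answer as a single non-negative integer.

Answer: 2

Derivation:
After 'push 0': stack = [0] (depth 1)
After 'dup': stack = [0, 0] (depth 2)
After 'add': stack = [0] (depth 1)
After 'dup': stack = [0, 0] (depth 2)
After 'add': stack = [0] (depth 1)
After 'push 10': stack = [0, 10] (depth 2)
After 'lt': stack = [1] (depth 1)
After 'push 11': stack = [1, 11] (depth 2)
After 'mul': stack = [11] (depth 1)
After 'neg': stack = [-11] (depth 1)
After 'push 4': stack = [-11, 4] (depth 2)
After 'gt': stack = [0] (depth 1)
After 'push 14': stack = [0, 14] (depth 2)
After 'swap': stack = [14, 0] (depth 2)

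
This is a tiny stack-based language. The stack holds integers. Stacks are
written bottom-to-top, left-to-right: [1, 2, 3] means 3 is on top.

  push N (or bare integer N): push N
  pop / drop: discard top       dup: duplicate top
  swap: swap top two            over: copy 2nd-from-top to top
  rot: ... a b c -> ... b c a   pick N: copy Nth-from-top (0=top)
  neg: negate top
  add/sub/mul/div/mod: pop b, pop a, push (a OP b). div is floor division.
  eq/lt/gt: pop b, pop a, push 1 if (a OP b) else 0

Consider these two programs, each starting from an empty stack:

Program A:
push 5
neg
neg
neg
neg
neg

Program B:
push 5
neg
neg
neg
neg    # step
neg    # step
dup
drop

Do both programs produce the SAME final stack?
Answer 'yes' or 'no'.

Program A trace:
  After 'push 5': [5]
  After 'neg': [-5]
  After 'neg': [5]
  After 'neg': [-5]
  After 'neg': [5]
  After 'neg': [-5]
Program A final stack: [-5]

Program B trace:
  After 'push 5': [5]
  After 'neg': [-5]
  After 'neg': [5]
  After 'neg': [-5]
  After 'neg': [5]
  After 'neg': [-5]
  After 'dup': [-5, -5]
  After 'drop': [-5]
Program B final stack: [-5]
Same: yes

Answer: yes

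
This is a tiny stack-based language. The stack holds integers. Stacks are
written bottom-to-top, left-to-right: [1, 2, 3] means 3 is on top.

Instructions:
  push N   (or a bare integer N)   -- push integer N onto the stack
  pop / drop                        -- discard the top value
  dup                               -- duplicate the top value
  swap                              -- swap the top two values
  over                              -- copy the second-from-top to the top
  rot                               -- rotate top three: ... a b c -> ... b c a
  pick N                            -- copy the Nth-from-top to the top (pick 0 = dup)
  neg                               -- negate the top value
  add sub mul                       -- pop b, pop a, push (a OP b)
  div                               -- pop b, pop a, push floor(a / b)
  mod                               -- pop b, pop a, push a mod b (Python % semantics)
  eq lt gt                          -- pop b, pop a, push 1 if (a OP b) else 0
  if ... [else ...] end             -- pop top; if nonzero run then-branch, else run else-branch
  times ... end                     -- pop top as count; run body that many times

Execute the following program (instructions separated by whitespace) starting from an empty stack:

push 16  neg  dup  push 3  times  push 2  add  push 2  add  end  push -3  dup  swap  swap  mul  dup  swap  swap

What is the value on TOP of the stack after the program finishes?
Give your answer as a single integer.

Answer: 9

Derivation:
After 'push 16': [16]
After 'neg': [-16]
After 'dup': [-16, -16]
After 'push 3': [-16, -16, 3]
After 'times': [-16, -16]
After 'push 2': [-16, -16, 2]
After 'add': [-16, -14]
After 'push 2': [-16, -14, 2]
After 'add': [-16, -12]
After 'push 2': [-16, -12, 2]
  ...
After 'push 2': [-16, -6, 2]
After 'add': [-16, -4]
After 'push -3': [-16, -4, -3]
After 'dup': [-16, -4, -3, -3]
After 'swap': [-16, -4, -3, -3]
After 'swap': [-16, -4, -3, -3]
After 'mul': [-16, -4, 9]
After 'dup': [-16, -4, 9, 9]
After 'swap': [-16, -4, 9, 9]
After 'swap': [-16, -4, 9, 9]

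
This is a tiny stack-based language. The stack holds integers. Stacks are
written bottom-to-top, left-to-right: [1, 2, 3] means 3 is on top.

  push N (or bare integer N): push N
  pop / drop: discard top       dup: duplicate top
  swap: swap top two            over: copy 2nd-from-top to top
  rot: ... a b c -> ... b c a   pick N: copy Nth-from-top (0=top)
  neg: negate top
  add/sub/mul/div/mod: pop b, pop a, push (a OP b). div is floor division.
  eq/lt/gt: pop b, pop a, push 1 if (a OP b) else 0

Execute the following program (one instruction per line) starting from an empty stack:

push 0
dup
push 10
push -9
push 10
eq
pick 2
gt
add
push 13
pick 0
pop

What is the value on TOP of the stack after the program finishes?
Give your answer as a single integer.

Answer: 13

Derivation:
After 'push 0': [0]
After 'dup': [0, 0]
After 'push 10': [0, 0, 10]
After 'push -9': [0, 0, 10, -9]
After 'push 10': [0, 0, 10, -9, 10]
After 'eq': [0, 0, 10, 0]
After 'pick 2': [0, 0, 10, 0, 0]
After 'gt': [0, 0, 10, 0]
After 'add': [0, 0, 10]
After 'push 13': [0, 0, 10, 13]
After 'pick 0': [0, 0, 10, 13, 13]
After 'pop': [0, 0, 10, 13]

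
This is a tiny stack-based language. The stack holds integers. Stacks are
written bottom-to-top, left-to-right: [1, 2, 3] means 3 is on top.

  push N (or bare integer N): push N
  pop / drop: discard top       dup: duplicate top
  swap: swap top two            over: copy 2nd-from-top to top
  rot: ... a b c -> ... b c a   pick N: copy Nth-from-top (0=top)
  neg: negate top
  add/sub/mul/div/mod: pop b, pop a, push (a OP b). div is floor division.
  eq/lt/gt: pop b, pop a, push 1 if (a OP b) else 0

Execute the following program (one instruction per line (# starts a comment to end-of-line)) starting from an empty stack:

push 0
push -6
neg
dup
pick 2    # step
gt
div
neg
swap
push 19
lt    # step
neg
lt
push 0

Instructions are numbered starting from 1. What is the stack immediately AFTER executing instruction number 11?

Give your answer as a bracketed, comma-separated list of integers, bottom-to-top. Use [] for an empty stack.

Answer: [-6, 1]

Derivation:
Step 1 ('push 0'): [0]
Step 2 ('push -6'): [0, -6]
Step 3 ('neg'): [0, 6]
Step 4 ('dup'): [0, 6, 6]
Step 5 ('pick 2'): [0, 6, 6, 0]
Step 6 ('gt'): [0, 6, 1]
Step 7 ('div'): [0, 6]
Step 8 ('neg'): [0, -6]
Step 9 ('swap'): [-6, 0]
Step 10 ('push 19'): [-6, 0, 19]
Step 11 ('lt'): [-6, 1]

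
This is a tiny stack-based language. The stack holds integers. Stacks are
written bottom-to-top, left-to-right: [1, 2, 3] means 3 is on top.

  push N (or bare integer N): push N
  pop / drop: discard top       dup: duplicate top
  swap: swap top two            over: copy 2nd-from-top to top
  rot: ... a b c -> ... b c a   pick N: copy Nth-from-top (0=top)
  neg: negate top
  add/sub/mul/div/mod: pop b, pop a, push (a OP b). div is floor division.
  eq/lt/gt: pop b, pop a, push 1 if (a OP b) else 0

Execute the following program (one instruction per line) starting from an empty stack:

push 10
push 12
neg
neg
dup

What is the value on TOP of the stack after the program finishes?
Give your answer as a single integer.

After 'push 10': [10]
After 'push 12': [10, 12]
After 'neg': [10, -12]
After 'neg': [10, 12]
After 'dup': [10, 12, 12]

Answer: 12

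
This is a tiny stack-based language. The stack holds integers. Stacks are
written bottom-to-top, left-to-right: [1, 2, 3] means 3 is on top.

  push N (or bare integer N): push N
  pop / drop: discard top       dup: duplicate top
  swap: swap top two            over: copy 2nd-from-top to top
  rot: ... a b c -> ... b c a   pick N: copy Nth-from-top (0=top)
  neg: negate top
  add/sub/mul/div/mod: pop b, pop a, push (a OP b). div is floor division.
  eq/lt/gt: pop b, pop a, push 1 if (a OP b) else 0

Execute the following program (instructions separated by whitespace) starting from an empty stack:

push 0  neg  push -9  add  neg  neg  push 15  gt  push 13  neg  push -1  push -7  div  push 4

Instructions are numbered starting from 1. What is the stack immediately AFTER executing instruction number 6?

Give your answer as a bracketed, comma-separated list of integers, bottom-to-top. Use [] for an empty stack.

Step 1 ('push 0'): [0]
Step 2 ('neg'): [0]
Step 3 ('push -9'): [0, -9]
Step 4 ('add'): [-9]
Step 5 ('neg'): [9]
Step 6 ('neg'): [-9]

Answer: [-9]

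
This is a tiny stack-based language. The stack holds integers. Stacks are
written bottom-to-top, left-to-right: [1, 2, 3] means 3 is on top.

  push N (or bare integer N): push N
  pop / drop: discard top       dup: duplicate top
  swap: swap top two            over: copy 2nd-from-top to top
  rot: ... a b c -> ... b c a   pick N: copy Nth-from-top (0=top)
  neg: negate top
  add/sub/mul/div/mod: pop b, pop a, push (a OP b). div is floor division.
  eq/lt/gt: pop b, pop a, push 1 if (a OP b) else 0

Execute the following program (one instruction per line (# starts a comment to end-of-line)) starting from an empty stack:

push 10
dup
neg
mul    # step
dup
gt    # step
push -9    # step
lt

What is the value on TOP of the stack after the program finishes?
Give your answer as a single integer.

Answer: 0

Derivation:
After 'push 10': [10]
After 'dup': [10, 10]
After 'neg': [10, -10]
After 'mul': [-100]
After 'dup': [-100, -100]
After 'gt': [0]
After 'push -9': [0, -9]
After 'lt': [0]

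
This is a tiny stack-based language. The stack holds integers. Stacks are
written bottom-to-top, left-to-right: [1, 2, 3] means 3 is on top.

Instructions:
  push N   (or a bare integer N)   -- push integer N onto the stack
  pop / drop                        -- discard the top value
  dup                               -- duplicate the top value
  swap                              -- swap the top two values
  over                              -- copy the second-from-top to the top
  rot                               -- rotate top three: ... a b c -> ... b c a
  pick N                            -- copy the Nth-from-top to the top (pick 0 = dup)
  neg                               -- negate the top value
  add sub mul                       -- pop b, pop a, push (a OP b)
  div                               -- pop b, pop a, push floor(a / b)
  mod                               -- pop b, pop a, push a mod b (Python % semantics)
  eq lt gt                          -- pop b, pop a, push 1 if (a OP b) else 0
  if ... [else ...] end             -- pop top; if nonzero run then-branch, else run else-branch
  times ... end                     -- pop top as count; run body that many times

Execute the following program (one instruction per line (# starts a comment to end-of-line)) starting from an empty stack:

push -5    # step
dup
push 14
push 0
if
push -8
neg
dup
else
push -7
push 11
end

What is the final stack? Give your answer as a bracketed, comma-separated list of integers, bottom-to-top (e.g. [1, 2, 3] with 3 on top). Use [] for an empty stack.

After 'push -5': [-5]
After 'dup': [-5, -5]
After 'push 14': [-5, -5, 14]
After 'push 0': [-5, -5, 14, 0]
After 'if': [-5, -5, 14]
After 'push -7': [-5, -5, 14, -7]
After 'push 11': [-5, -5, 14, -7, 11]

Answer: [-5, -5, 14, -7, 11]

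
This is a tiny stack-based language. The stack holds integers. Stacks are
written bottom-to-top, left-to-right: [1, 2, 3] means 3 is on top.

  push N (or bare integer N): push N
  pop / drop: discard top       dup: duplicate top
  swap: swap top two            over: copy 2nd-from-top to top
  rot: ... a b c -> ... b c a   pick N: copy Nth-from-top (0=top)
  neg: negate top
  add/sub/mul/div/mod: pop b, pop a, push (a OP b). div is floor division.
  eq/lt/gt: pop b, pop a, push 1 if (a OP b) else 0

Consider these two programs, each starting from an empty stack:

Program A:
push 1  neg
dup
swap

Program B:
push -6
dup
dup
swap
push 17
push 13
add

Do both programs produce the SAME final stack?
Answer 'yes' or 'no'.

Program A trace:
  After 'push 1': [1]
  After 'neg': [-1]
  After 'dup': [-1, -1]
  After 'swap': [-1, -1]
Program A final stack: [-1, -1]

Program B trace:
  After 'push -6': [-6]
  After 'dup': [-6, -6]
  After 'dup': [-6, -6, -6]
  After 'swap': [-6, -6, -6]
  After 'push 17': [-6, -6, -6, 17]
  After 'push 13': [-6, -6, -6, 17, 13]
  After 'add': [-6, -6, -6, 30]
Program B final stack: [-6, -6, -6, 30]
Same: no

Answer: no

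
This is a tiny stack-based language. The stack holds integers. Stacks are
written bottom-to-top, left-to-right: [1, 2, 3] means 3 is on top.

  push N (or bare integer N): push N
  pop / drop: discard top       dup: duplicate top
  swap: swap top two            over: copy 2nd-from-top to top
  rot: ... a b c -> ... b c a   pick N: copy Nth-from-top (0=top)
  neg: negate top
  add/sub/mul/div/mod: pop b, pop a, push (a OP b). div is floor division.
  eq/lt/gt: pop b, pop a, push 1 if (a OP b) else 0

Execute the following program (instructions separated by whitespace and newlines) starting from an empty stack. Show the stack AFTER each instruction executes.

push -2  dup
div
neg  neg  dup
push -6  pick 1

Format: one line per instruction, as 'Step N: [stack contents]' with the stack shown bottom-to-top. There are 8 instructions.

Step 1: [-2]
Step 2: [-2, -2]
Step 3: [1]
Step 4: [-1]
Step 5: [1]
Step 6: [1, 1]
Step 7: [1, 1, -6]
Step 8: [1, 1, -6, 1]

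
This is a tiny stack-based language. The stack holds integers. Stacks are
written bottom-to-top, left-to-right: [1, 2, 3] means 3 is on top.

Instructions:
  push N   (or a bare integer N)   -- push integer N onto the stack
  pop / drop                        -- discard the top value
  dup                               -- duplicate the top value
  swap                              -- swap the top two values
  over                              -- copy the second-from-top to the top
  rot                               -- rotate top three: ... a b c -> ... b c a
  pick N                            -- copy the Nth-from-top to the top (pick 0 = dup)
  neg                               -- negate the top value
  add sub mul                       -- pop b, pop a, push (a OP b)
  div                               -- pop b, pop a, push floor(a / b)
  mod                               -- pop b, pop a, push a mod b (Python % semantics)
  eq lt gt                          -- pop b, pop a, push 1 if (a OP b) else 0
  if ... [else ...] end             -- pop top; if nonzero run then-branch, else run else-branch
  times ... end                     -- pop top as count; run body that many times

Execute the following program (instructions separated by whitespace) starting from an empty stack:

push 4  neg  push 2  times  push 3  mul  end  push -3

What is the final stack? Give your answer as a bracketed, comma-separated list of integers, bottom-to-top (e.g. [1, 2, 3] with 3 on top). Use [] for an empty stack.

Answer: [-36, -3]

Derivation:
After 'push 4': [4]
After 'neg': [-4]
After 'push 2': [-4, 2]
After 'times': [-4]
After 'push 3': [-4, 3]
After 'mul': [-12]
After 'push 3': [-12, 3]
After 'mul': [-36]
After 'push -3': [-36, -3]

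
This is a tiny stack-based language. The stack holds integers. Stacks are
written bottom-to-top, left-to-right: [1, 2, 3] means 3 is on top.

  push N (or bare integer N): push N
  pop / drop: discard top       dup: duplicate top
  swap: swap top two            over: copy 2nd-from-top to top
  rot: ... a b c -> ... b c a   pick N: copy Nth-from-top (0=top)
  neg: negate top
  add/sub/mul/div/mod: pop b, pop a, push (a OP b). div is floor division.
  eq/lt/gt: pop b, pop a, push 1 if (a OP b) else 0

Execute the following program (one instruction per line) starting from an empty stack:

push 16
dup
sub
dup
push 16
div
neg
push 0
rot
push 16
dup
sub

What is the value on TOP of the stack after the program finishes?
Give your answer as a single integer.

After 'push 16': [16]
After 'dup': [16, 16]
After 'sub': [0]
After 'dup': [0, 0]
After 'push 16': [0, 0, 16]
After 'div': [0, 0]
After 'neg': [0, 0]
After 'push 0': [0, 0, 0]
After 'rot': [0, 0, 0]
After 'push 16': [0, 0, 0, 16]
After 'dup': [0, 0, 0, 16, 16]
After 'sub': [0, 0, 0, 0]

Answer: 0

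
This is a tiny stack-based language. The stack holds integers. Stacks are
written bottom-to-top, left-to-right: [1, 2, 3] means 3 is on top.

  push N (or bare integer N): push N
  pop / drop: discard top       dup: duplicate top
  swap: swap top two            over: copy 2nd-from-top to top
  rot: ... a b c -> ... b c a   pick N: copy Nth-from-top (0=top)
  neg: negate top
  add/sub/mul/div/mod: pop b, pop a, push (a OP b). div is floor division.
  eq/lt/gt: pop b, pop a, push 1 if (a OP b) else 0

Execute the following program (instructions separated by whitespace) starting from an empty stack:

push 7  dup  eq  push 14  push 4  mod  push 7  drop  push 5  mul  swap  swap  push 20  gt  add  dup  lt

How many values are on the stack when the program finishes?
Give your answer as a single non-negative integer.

Answer: 1

Derivation:
After 'push 7': stack = [7] (depth 1)
After 'dup': stack = [7, 7] (depth 2)
After 'eq': stack = [1] (depth 1)
After 'push 14': stack = [1, 14] (depth 2)
After 'push 4': stack = [1, 14, 4] (depth 3)
After 'mod': stack = [1, 2] (depth 2)
After 'push 7': stack = [1, 2, 7] (depth 3)
After 'drop': stack = [1, 2] (depth 2)
After 'push 5': stack = [1, 2, 5] (depth 3)
After 'mul': stack = [1, 10] (depth 2)
After 'swap': stack = [10, 1] (depth 2)
After 'swap': stack = [1, 10] (depth 2)
After 'push 20': stack = [1, 10, 20] (depth 3)
After 'gt': stack = [1, 0] (depth 2)
After 'add': stack = [1] (depth 1)
After 'dup': stack = [1, 1] (depth 2)
After 'lt': stack = [0] (depth 1)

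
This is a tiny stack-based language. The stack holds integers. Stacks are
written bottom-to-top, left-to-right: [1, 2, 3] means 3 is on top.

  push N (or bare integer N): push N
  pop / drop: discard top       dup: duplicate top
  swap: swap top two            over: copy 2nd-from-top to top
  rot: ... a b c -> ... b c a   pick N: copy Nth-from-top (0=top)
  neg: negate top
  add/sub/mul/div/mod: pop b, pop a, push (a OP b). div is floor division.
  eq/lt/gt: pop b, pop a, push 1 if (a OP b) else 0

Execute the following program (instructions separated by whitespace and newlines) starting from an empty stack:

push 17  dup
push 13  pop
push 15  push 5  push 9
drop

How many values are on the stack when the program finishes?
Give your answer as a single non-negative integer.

Answer: 4

Derivation:
After 'push 17': stack = [17] (depth 1)
After 'dup': stack = [17, 17] (depth 2)
After 'push 13': stack = [17, 17, 13] (depth 3)
After 'pop': stack = [17, 17] (depth 2)
After 'push 15': stack = [17, 17, 15] (depth 3)
After 'push 5': stack = [17, 17, 15, 5] (depth 4)
After 'push 9': stack = [17, 17, 15, 5, 9] (depth 5)
After 'drop': stack = [17, 17, 15, 5] (depth 4)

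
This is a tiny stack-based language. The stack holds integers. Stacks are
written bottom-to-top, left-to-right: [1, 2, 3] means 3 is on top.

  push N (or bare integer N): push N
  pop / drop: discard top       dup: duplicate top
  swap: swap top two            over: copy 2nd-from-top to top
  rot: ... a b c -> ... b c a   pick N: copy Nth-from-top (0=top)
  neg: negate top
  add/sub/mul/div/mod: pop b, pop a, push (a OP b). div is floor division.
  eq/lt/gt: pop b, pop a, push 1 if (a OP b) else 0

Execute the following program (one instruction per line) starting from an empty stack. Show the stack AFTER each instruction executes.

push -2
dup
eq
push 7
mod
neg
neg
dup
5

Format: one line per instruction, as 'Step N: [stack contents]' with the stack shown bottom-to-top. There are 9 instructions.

Step 1: [-2]
Step 2: [-2, -2]
Step 3: [1]
Step 4: [1, 7]
Step 5: [1]
Step 6: [-1]
Step 7: [1]
Step 8: [1, 1]
Step 9: [1, 1, 5]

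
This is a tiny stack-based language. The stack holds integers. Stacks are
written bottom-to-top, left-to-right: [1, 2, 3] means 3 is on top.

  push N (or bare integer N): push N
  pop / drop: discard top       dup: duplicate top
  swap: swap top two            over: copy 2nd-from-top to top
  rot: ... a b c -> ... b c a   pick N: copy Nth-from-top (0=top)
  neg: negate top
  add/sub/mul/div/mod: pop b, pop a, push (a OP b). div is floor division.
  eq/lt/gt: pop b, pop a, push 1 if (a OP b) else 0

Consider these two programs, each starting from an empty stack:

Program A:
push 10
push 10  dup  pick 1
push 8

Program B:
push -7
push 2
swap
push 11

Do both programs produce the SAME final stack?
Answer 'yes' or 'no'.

Program A trace:
  After 'push 10': [10]
  After 'push 10': [10, 10]
  After 'dup': [10, 10, 10]
  After 'pick 1': [10, 10, 10, 10]
  After 'push 8': [10, 10, 10, 10, 8]
Program A final stack: [10, 10, 10, 10, 8]

Program B trace:
  After 'push -7': [-7]
  After 'push 2': [-7, 2]
  After 'swap': [2, -7]
  After 'push 11': [2, -7, 11]
Program B final stack: [2, -7, 11]
Same: no

Answer: no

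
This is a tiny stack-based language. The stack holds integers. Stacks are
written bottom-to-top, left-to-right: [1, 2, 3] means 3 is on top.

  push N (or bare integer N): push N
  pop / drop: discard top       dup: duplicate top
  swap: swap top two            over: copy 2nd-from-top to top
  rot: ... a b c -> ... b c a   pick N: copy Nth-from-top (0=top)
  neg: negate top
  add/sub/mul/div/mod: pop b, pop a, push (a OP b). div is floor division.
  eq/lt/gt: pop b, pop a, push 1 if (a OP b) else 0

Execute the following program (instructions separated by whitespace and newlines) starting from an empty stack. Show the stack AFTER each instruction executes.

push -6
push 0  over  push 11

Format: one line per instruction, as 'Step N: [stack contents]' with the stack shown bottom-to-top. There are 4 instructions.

Step 1: [-6]
Step 2: [-6, 0]
Step 3: [-6, 0, -6]
Step 4: [-6, 0, -6, 11]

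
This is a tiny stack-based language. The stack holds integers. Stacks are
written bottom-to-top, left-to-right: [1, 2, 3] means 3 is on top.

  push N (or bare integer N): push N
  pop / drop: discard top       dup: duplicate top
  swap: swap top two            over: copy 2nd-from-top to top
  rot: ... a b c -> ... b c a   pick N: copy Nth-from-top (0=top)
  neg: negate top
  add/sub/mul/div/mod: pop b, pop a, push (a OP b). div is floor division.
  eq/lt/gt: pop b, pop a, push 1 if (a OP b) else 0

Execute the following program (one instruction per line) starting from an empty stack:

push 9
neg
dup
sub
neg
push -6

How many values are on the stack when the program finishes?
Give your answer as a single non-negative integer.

After 'push 9': stack = [9] (depth 1)
After 'neg': stack = [-9] (depth 1)
After 'dup': stack = [-9, -9] (depth 2)
After 'sub': stack = [0] (depth 1)
After 'neg': stack = [0] (depth 1)
After 'push -6': stack = [0, -6] (depth 2)

Answer: 2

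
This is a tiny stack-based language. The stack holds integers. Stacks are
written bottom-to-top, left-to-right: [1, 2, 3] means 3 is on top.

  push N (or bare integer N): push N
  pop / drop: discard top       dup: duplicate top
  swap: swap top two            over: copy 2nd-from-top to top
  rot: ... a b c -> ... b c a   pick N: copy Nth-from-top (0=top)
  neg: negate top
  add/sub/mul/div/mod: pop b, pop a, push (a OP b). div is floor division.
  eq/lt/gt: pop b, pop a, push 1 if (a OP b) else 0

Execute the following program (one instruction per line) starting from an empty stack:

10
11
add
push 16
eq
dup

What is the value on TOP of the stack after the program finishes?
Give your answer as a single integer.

Answer: 0

Derivation:
After 'push 10': [10]
After 'push 11': [10, 11]
After 'add': [21]
After 'push 16': [21, 16]
After 'eq': [0]
After 'dup': [0, 0]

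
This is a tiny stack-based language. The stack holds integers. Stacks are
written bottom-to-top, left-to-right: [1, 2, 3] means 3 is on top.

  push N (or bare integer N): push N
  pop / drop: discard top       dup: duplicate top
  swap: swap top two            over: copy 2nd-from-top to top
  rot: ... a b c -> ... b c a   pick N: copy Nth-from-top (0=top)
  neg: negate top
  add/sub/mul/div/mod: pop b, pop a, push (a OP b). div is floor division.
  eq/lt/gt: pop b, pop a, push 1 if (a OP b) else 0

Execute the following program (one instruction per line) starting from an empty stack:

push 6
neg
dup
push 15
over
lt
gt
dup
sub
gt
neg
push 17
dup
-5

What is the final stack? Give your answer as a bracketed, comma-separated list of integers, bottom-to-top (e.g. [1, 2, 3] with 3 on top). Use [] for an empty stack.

After 'push 6': [6]
After 'neg': [-6]
After 'dup': [-6, -6]
After 'push 15': [-6, -6, 15]
After 'over': [-6, -6, 15, -6]
After 'lt': [-6, -6, 0]
After 'gt': [-6, 0]
After 'dup': [-6, 0, 0]
After 'sub': [-6, 0]
After 'gt': [0]
After 'neg': [0]
After 'push 17': [0, 17]
After 'dup': [0, 17, 17]
After 'push -5': [0, 17, 17, -5]

Answer: [0, 17, 17, -5]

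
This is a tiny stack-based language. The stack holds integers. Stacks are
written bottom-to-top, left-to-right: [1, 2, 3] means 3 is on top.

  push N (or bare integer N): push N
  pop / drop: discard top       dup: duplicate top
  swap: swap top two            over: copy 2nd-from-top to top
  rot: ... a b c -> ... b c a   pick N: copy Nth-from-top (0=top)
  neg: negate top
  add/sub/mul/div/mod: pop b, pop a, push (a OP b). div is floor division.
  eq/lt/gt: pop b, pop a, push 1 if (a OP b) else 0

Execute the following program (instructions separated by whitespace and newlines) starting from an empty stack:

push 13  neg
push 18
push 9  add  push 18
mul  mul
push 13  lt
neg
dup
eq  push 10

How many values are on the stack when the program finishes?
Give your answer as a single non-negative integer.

Answer: 2

Derivation:
After 'push 13': stack = [13] (depth 1)
After 'neg': stack = [-13] (depth 1)
After 'push 18': stack = [-13, 18] (depth 2)
After 'push 9': stack = [-13, 18, 9] (depth 3)
After 'add': stack = [-13, 27] (depth 2)
After 'push 18': stack = [-13, 27, 18] (depth 3)
After 'mul': stack = [-13, 486] (depth 2)
After 'mul': stack = [-6318] (depth 1)
After 'push 13': stack = [-6318, 13] (depth 2)
After 'lt': stack = [1] (depth 1)
After 'neg': stack = [-1] (depth 1)
After 'dup': stack = [-1, -1] (depth 2)
After 'eq': stack = [1] (depth 1)
After 'push 10': stack = [1, 10] (depth 2)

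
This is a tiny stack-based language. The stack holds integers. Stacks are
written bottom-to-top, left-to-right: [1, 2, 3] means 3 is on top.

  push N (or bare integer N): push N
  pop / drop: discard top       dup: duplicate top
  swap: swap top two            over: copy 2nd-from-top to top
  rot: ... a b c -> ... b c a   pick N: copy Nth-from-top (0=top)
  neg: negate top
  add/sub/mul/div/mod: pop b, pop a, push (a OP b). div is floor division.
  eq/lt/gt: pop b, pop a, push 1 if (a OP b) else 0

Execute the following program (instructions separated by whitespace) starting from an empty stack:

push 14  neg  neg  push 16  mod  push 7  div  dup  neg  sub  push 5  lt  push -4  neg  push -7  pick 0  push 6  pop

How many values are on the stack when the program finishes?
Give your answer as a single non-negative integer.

After 'push 14': stack = [14] (depth 1)
After 'neg': stack = [-14] (depth 1)
After 'neg': stack = [14] (depth 1)
After 'push 16': stack = [14, 16] (depth 2)
After 'mod': stack = [14] (depth 1)
After 'push 7': stack = [14, 7] (depth 2)
After 'div': stack = [2] (depth 1)
After 'dup': stack = [2, 2] (depth 2)
After 'neg': stack = [2, -2] (depth 2)
After 'sub': stack = [4] (depth 1)
After 'push 5': stack = [4, 5] (depth 2)
After 'lt': stack = [1] (depth 1)
After 'push -4': stack = [1, -4] (depth 2)
After 'neg': stack = [1, 4] (depth 2)
After 'push -7': stack = [1, 4, -7] (depth 3)
After 'pick 0': stack = [1, 4, -7, -7] (depth 4)
After 'push 6': stack = [1, 4, -7, -7, 6] (depth 5)
After 'pop': stack = [1, 4, -7, -7] (depth 4)

Answer: 4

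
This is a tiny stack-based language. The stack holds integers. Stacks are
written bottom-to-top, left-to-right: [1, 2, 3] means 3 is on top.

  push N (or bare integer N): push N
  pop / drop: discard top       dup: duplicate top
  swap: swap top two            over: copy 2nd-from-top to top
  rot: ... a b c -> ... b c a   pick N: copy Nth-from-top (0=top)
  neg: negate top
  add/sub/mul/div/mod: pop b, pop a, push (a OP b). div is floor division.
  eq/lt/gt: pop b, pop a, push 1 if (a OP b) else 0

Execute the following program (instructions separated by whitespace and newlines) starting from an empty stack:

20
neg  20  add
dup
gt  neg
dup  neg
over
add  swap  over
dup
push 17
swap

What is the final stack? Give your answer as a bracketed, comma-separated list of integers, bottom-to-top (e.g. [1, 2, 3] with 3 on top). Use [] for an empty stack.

After 'push 20': [20]
After 'neg': [-20]
After 'push 20': [-20, 20]
After 'add': [0]
After 'dup': [0, 0]
After 'gt': [0]
After 'neg': [0]
After 'dup': [0, 0]
After 'neg': [0, 0]
After 'over': [0, 0, 0]
After 'add': [0, 0]
After 'swap': [0, 0]
After 'over': [0, 0, 0]
After 'dup': [0, 0, 0, 0]
After 'push 17': [0, 0, 0, 0, 17]
After 'swap': [0, 0, 0, 17, 0]

Answer: [0, 0, 0, 17, 0]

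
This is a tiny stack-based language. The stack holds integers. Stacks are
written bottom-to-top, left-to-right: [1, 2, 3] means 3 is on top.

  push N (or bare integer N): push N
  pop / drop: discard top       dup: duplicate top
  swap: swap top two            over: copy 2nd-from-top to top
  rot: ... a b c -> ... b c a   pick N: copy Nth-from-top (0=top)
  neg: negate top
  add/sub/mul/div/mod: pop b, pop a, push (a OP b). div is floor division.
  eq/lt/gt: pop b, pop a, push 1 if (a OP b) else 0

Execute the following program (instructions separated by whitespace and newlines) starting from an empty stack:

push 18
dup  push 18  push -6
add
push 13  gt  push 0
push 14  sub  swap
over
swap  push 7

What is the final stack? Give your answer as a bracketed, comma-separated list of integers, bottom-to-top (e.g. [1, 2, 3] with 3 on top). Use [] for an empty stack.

After 'push 18': [18]
After 'dup': [18, 18]
After 'push 18': [18, 18, 18]
After 'push -6': [18, 18, 18, -6]
After 'add': [18, 18, 12]
After 'push 13': [18, 18, 12, 13]
After 'gt': [18, 18, 0]
After 'push 0': [18, 18, 0, 0]
After 'push 14': [18, 18, 0, 0, 14]
After 'sub': [18, 18, 0, -14]
After 'swap': [18, 18, -14, 0]
After 'over': [18, 18, -14, 0, -14]
After 'swap': [18, 18, -14, -14, 0]
After 'push 7': [18, 18, -14, -14, 0, 7]

Answer: [18, 18, -14, -14, 0, 7]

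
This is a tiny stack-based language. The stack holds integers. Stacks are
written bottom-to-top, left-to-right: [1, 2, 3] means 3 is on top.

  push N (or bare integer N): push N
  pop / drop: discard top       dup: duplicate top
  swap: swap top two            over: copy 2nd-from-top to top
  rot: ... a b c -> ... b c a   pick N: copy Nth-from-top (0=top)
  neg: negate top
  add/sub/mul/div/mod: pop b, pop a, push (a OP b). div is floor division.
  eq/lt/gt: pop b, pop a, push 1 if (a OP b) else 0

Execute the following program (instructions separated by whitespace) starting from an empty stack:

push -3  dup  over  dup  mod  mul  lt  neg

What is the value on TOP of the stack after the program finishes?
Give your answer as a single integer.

After 'push -3': [-3]
After 'dup': [-3, -3]
After 'over': [-3, -3, -3]
After 'dup': [-3, -3, -3, -3]
After 'mod': [-3, -3, 0]
After 'mul': [-3, 0]
After 'lt': [1]
After 'neg': [-1]

Answer: -1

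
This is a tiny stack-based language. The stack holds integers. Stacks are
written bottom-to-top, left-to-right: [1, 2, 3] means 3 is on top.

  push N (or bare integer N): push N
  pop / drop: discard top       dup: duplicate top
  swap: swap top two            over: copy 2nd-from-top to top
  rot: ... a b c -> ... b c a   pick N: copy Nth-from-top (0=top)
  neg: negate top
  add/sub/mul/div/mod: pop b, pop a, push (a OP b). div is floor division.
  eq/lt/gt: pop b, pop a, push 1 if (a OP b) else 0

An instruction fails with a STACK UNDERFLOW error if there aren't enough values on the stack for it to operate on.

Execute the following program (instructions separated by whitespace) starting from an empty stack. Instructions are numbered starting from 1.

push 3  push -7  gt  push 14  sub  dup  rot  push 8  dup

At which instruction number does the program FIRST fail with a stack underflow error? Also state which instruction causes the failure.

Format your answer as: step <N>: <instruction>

Answer: step 7: rot

Derivation:
Step 1 ('push 3'): stack = [3], depth = 1
Step 2 ('push -7'): stack = [3, -7], depth = 2
Step 3 ('gt'): stack = [1], depth = 1
Step 4 ('push 14'): stack = [1, 14], depth = 2
Step 5 ('sub'): stack = [-13], depth = 1
Step 6 ('dup'): stack = [-13, -13], depth = 2
Step 7 ('rot'): needs 3 value(s) but depth is 2 — STACK UNDERFLOW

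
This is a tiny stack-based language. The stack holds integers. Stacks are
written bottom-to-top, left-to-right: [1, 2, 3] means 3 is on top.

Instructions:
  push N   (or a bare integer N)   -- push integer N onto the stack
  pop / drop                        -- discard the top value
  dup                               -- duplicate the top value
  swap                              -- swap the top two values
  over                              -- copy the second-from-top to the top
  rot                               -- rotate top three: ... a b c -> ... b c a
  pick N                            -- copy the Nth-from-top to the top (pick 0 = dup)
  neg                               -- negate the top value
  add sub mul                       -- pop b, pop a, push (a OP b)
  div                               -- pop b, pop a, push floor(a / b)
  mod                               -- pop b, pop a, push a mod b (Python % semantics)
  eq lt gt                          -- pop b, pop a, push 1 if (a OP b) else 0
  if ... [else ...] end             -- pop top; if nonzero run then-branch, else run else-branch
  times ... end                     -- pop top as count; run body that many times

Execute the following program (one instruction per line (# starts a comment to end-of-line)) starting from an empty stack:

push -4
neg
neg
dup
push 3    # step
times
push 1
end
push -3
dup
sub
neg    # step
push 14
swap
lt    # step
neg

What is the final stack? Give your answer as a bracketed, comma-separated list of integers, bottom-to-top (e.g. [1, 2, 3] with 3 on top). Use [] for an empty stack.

After 'push -4': [-4]
After 'neg': [4]
After 'neg': [-4]
After 'dup': [-4, -4]
After 'push 3': [-4, -4, 3]
After 'times': [-4, -4]
After 'push 1': [-4, -4, 1]
After 'push 1': [-4, -4, 1, 1]
After 'push 1': [-4, -4, 1, 1, 1]
After 'push -3': [-4, -4, 1, 1, 1, -3]
After 'dup': [-4, -4, 1, 1, 1, -3, -3]
After 'sub': [-4, -4, 1, 1, 1, 0]
After 'neg': [-4, -4, 1, 1, 1, 0]
After 'push 14': [-4, -4, 1, 1, 1, 0, 14]
After 'swap': [-4, -4, 1, 1, 1, 14, 0]
After 'lt': [-4, -4, 1, 1, 1, 0]
After 'neg': [-4, -4, 1, 1, 1, 0]

Answer: [-4, -4, 1, 1, 1, 0]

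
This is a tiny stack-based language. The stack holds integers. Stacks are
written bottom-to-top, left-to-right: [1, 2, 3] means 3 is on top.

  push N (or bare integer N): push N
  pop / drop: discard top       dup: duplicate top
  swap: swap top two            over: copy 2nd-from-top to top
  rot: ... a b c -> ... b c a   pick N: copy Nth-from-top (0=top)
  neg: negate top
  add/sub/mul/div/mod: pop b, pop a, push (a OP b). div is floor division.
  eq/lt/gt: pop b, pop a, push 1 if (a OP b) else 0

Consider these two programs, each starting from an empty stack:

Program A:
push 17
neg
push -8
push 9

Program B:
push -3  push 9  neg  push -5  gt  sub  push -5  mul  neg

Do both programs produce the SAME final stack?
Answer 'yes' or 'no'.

Answer: no

Derivation:
Program A trace:
  After 'push 17': [17]
  After 'neg': [-17]
  After 'push -8': [-17, -8]
  After 'push 9': [-17, -8, 9]
Program A final stack: [-17, -8, 9]

Program B trace:
  After 'push -3': [-3]
  After 'push 9': [-3, 9]
  After 'neg': [-3, -9]
  After 'push -5': [-3, -9, -5]
  After 'gt': [-3, 0]
  After 'sub': [-3]
  After 'push -5': [-3, -5]
  After 'mul': [15]
  After 'neg': [-15]
Program B final stack: [-15]
Same: no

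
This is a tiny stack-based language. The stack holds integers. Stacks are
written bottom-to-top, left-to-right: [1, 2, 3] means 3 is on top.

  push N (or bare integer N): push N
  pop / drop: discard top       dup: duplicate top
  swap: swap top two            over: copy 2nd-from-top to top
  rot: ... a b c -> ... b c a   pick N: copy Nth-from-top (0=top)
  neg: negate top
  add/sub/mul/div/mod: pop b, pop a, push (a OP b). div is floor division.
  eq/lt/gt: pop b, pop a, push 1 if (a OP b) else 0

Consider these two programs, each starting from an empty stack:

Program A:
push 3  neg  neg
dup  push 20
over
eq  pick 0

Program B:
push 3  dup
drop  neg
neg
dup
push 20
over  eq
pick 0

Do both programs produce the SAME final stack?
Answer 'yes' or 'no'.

Answer: yes

Derivation:
Program A trace:
  After 'push 3': [3]
  After 'neg': [-3]
  After 'neg': [3]
  After 'dup': [3, 3]
  After 'push 20': [3, 3, 20]
  After 'over': [3, 3, 20, 3]
  After 'eq': [3, 3, 0]
  After 'pick 0': [3, 3, 0, 0]
Program A final stack: [3, 3, 0, 0]

Program B trace:
  After 'push 3': [3]
  After 'dup': [3, 3]
  After 'drop': [3]
  After 'neg': [-3]
  After 'neg': [3]
  After 'dup': [3, 3]
  After 'push 20': [3, 3, 20]
  After 'over': [3, 3, 20, 3]
  After 'eq': [3, 3, 0]
  After 'pick 0': [3, 3, 0, 0]
Program B final stack: [3, 3, 0, 0]
Same: yes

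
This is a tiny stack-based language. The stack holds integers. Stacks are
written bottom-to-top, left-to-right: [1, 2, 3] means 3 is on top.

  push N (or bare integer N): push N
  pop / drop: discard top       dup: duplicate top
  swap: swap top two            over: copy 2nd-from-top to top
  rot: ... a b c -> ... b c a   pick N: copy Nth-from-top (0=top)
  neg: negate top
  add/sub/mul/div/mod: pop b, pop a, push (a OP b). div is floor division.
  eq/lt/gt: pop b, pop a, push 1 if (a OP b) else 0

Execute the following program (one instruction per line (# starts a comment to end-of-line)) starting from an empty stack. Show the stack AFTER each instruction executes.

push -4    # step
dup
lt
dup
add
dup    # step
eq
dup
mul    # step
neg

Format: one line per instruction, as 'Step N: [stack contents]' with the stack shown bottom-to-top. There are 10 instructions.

Step 1: [-4]
Step 2: [-4, -4]
Step 3: [0]
Step 4: [0, 0]
Step 5: [0]
Step 6: [0, 0]
Step 7: [1]
Step 8: [1, 1]
Step 9: [1]
Step 10: [-1]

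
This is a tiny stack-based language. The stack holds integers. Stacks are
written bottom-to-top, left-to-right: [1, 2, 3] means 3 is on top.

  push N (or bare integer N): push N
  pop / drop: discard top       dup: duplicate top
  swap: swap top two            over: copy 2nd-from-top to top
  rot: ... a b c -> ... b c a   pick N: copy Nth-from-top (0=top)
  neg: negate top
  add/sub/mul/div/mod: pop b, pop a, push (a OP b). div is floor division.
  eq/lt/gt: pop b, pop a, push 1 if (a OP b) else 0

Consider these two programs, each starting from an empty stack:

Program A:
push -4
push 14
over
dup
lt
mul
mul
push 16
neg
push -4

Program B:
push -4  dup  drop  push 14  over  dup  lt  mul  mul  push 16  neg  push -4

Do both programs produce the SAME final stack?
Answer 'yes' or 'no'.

Program A trace:
  After 'push -4': [-4]
  After 'push 14': [-4, 14]
  After 'over': [-4, 14, -4]
  After 'dup': [-4, 14, -4, -4]
  After 'lt': [-4, 14, 0]
  After 'mul': [-4, 0]
  After 'mul': [0]
  After 'push 16': [0, 16]
  After 'neg': [0, -16]
  After 'push -4': [0, -16, -4]
Program A final stack: [0, -16, -4]

Program B trace:
  After 'push -4': [-4]
  After 'dup': [-4, -4]
  After 'drop': [-4]
  After 'push 14': [-4, 14]
  After 'over': [-4, 14, -4]
  After 'dup': [-4, 14, -4, -4]
  After 'lt': [-4, 14, 0]
  After 'mul': [-4, 0]
  After 'mul': [0]
  After 'push 16': [0, 16]
  After 'neg': [0, -16]
  After 'push -4': [0, -16, -4]
Program B final stack: [0, -16, -4]
Same: yes

Answer: yes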